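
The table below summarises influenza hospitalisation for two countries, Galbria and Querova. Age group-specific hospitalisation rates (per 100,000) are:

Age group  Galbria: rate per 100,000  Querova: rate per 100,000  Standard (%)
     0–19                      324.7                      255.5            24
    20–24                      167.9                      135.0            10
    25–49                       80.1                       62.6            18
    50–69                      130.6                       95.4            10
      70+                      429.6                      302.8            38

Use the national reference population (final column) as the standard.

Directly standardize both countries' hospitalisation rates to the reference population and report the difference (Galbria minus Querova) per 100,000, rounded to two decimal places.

74.75

Standard weights: 0.24, 0.10, 0.18, 0.10, 0.38.
Galbria: 0.2400×324.7 + 0.1000×167.9 + 0.1800×80.1 + 0.1000×130.6 + 0.3800×429.6 = 285.4440 per 100,000.
Querova: 0.2400×255.5 + 0.1000×135.0 + 0.1800×62.6 + 0.1000×95.4 + 0.3800×302.8 = 210.6920 per 100,000.
Difference = 285.4440 − 210.6920 = 74.7520.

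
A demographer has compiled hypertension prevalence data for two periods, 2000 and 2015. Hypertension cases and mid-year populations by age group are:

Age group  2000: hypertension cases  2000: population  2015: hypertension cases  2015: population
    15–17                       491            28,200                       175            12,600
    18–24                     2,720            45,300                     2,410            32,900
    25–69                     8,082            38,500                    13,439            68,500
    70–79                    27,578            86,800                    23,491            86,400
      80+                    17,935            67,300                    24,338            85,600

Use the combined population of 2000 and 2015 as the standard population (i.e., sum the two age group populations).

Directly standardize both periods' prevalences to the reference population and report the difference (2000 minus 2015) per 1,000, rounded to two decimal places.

10.49

Age-specific rates per 1,000 for 2000: 17.411, 60.044, 209.922, 317.719, 266.493.
For 2015: 13.889, 73.252, 196.190, 271.887, 284.322.
Combined standard total = 552,100; weights = 0.0739, 0.1416, 0.1938, 0.3137, 0.2769.
2000: 0.0739×17.411 + 0.1416×60.044 + 0.1938×209.922 + 0.3137×317.719 + 0.2769×266.493 = 223.9508 per 1,000.
2015: 0.0739×13.889 + 0.1416×73.252 + 0.1938×196.190 + 0.3137×271.887 + 0.2769×284.322 = 213.4594 per 1,000.
Difference = 223.9508 − 213.4594 = 10.4914.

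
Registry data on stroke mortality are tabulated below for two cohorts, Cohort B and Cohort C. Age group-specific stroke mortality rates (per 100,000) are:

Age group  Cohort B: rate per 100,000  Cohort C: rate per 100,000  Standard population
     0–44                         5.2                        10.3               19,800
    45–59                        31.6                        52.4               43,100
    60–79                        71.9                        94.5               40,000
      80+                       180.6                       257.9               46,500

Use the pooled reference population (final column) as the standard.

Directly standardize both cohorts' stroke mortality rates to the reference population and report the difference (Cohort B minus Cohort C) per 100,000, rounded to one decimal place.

-36.8

Standard total = 149,400; weights = 0.1325, 0.2885, 0.2677, 0.3112.
Cohort B: 0.1325×5.2 + 0.2885×31.6 + 0.2677×71.9 + 0.3112×180.6 = 85.2665 per 100,000.
Cohort C: 0.1325×10.3 + 0.2885×52.4 + 0.2677×94.5 + 0.3112×257.9 = 122.0531 per 100,000.
Difference = 85.2665 − 122.0531 = -36.7865.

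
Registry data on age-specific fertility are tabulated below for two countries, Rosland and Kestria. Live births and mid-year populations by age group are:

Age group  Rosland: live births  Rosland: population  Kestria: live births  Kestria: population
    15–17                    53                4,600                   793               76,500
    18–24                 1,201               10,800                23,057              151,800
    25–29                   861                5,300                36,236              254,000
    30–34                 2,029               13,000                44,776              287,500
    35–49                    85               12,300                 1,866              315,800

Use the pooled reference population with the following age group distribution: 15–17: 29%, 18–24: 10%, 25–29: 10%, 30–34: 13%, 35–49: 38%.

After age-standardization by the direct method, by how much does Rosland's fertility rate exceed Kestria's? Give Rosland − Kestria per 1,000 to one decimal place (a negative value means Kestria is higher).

Age-specific rates per 1,000 for Rosland: 11.522, 111.204, 162.453, 156.077, 6.911.
For Kestria: 10.366, 151.891, 142.661, 155.743, 5.909.
Standard weights: 0.29, 0.10, 0.10, 0.13, 0.38.
Rosland: 0.2900×11.522 + 0.1000×111.204 + 0.1000×162.453 + 0.1300×156.077 + 0.3800×6.911 = 53.6230 per 1,000.
Kestria: 0.2900×10.366 + 0.1000×151.891 + 0.1000×142.661 + 0.1300×155.743 + 0.3800×5.909 = 54.9532 per 1,000.
Difference = 53.6230 − 54.9532 = -1.3303.

-1.3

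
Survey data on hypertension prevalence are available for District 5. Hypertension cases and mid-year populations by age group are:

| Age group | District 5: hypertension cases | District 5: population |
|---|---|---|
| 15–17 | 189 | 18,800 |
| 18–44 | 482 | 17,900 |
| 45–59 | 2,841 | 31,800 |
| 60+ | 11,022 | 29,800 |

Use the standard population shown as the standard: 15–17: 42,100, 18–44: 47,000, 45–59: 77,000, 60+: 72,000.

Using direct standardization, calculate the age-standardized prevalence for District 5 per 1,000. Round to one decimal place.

Age-specific rates per 1,000 for District 5: 10.053, 26.927, 89.340, 369.866.
Standard total = 238,100; weights = 0.1768, 0.1974, 0.3234, 0.3024.
Standardized rate: 0.1768×10.053 + 0.1974×26.927 + 0.3234×89.340 + 0.3024×369.866 = 147.8300 per 1,000.

147.8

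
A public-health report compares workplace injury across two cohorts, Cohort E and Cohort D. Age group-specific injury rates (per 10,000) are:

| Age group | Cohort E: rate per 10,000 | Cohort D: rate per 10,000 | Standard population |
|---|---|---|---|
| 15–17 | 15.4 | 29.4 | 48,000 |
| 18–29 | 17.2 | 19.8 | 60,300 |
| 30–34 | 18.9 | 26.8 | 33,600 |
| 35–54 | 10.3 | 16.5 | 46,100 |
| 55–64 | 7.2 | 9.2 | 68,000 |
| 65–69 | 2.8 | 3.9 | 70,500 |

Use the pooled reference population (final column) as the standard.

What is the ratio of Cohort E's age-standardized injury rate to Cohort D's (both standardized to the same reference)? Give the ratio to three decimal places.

0.692

Standard total = 326,500; weights = 0.1470, 0.1847, 0.1029, 0.1412, 0.2083, 0.2159.
Cohort E: 0.1470×15.4 + 0.1847×17.2 + 0.1029×18.9 + 0.1412×10.3 + 0.2083×7.2 + 0.2159×2.8 = 10.9440 per 10,000.
Cohort D: 0.1470×29.4 + 0.1847×19.8 + 0.1029×26.8 + 0.1412×16.5 + 0.2083×9.2 + 0.2159×3.9 = 15.8249 per 10,000.
Ratio = 10.9440 ÷ 15.8249 = 0.69157.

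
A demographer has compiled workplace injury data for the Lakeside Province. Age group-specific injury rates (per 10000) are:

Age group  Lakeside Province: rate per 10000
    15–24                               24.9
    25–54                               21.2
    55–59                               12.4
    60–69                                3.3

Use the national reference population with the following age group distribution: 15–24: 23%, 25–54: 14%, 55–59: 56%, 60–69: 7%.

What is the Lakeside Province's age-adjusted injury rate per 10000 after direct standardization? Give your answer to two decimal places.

15.87

Standard weights: 0.23, 0.14, 0.56, 0.07.
Standardized rate: 0.2300×24.9 + 0.1400×21.2 + 0.5600×12.4 + 0.0700×3.3 = 15.8700 per 10000.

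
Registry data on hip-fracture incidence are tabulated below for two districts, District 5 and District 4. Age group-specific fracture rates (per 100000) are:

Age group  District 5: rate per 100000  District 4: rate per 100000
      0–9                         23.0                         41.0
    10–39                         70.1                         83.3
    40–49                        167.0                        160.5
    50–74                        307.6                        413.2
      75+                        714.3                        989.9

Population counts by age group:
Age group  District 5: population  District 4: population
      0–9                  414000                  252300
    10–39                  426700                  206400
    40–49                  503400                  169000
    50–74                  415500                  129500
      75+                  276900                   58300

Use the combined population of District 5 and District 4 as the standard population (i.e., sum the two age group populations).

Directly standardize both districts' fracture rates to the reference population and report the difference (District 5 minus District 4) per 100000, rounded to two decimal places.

Combined standard total = 2852000; weights = 0.2336, 0.2220, 0.2358, 0.1911, 0.1175.
District 5: 0.2336×23.0 + 0.2220×70.1 + 0.2358×167.0 + 0.1911×307.6 + 0.1175×714.3 = 203.0405 per 100000.
District 4: 0.2336×41.0 + 0.2220×83.3 + 0.2358×160.5 + 0.1911×413.2 + 0.1175×989.9 = 261.2147 per 100000.
Difference = 203.0405 − 261.2147 = -58.1742.

-58.17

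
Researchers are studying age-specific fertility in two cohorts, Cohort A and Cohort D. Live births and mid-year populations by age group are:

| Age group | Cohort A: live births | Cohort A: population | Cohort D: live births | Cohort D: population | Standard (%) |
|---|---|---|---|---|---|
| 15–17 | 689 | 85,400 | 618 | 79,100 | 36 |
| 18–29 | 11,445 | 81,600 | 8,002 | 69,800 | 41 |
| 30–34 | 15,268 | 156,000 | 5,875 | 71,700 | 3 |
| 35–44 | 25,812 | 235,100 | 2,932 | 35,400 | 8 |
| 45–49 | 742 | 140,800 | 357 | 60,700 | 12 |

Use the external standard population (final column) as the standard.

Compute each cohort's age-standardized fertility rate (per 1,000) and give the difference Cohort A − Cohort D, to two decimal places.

13.16

Age-specific rates per 1,000 for Cohort A: 8.068, 140.257, 97.872, 109.792, 5.270.
For Cohort D: 7.813, 114.642, 81.939, 82.825, 5.881.
Standard weights: 0.36, 0.41, 0.03, 0.08, 0.12.
Cohort A: 0.3600×8.068 + 0.4100×140.257 + 0.0300×97.872 + 0.0800×109.792 + 0.1200×5.270 = 72.7618 per 1,000.
Cohort D: 0.3600×7.813 + 0.4100×114.642 + 0.0300×81.939 + 0.0800×82.825 + 0.1200×5.881 = 59.6057 per 1,000.
Difference = 72.7618 − 59.6057 = 13.1561.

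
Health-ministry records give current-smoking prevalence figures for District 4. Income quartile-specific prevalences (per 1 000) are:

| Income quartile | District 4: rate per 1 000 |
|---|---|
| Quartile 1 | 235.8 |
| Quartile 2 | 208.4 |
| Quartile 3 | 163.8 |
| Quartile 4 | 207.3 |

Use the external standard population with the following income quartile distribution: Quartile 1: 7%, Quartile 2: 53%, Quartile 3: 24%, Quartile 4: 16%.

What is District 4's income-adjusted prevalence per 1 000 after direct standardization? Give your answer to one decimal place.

199.4

Standard weights: 0.07, 0.53, 0.24, 0.16.
Standardized rate: 0.0700×235.8 + 0.5300×208.4 + 0.2400×163.8 + 0.1600×207.3 = 199.4380 per 1 000.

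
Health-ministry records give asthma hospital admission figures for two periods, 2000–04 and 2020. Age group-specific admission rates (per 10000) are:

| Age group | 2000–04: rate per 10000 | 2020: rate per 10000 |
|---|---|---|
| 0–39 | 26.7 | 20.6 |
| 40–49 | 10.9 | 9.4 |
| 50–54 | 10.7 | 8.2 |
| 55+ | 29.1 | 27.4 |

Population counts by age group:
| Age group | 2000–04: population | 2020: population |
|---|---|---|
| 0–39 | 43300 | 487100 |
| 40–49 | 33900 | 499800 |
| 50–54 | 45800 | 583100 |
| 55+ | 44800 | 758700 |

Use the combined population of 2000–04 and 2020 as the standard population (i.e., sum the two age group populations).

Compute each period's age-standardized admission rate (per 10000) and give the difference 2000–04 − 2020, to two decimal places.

Combined standard total = 2496500; weights = 0.2125, 0.2138, 0.2519, 0.3219.
2000–04: 0.2125×26.7 + 0.2138×10.9 + 0.2519×10.7 + 0.3219×29.1 = 20.0641 per 10000.
2020: 0.2125×20.6 + 0.2138×9.4 + 0.2519×8.2 + 0.3219×27.4 = 17.2705 per 10000.
Difference = 20.0641 − 17.2705 = 2.7936.

2.79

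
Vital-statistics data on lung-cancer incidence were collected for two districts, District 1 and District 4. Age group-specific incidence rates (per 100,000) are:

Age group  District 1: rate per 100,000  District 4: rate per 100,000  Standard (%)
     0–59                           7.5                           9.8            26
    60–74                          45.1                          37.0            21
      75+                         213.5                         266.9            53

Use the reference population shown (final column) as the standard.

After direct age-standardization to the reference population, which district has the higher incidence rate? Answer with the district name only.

Standard weights: 0.26, 0.21, 0.53.
District 1: 0.2600×7.5 + 0.2100×45.1 + 0.5300×213.5 = 124.5760 per 100,000.
District 4: 0.2600×9.8 + 0.2100×37.0 + 0.5300×266.9 = 151.7750 per 100,000.

District 4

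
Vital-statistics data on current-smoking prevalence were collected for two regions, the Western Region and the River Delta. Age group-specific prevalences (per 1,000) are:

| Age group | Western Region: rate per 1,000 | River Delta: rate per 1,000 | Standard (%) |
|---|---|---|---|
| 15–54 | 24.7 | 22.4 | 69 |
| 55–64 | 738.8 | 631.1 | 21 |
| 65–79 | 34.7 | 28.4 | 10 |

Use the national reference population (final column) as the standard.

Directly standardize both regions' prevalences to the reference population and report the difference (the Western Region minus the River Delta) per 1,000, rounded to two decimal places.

Standard weights: 0.69, 0.21, 0.10.
The Western Region: 0.6900×24.7 + 0.2100×738.8 + 0.1000×34.7 = 175.6610 per 1,000.
The River Delta: 0.6900×22.4 + 0.2100×631.1 + 0.1000×28.4 = 150.8270 per 1,000.
Difference = 175.6610 − 150.8270 = 24.8340.

24.83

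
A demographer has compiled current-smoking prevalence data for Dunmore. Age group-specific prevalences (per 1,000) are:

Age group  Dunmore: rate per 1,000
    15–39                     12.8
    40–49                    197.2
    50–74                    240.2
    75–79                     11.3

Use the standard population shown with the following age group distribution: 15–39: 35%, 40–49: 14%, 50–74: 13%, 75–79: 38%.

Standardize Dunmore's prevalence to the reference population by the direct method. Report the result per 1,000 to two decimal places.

67.61

Standard weights: 0.35, 0.14, 0.13, 0.38.
Standardized rate: 0.3500×12.8 + 0.1400×197.2 + 0.1300×240.2 + 0.3800×11.3 = 67.6080 per 1,000.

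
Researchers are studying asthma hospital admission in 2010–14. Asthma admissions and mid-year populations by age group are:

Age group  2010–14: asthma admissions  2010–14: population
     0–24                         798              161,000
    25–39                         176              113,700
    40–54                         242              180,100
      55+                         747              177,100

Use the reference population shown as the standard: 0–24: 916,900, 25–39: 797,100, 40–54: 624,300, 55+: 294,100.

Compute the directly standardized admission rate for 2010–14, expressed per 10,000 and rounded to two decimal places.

29.85

Age-specific rates per 10,000 for 2010–14: 49.57, 15.48, 13.44, 42.18.
Standard total = 2,632,400; weights = 0.3483, 0.3028, 0.2372, 0.1117.
Standardized rate: 0.3483×49.57 + 0.3028×15.48 + 0.2372×13.44 + 0.1117×42.18 = 29.8506 per 10,000.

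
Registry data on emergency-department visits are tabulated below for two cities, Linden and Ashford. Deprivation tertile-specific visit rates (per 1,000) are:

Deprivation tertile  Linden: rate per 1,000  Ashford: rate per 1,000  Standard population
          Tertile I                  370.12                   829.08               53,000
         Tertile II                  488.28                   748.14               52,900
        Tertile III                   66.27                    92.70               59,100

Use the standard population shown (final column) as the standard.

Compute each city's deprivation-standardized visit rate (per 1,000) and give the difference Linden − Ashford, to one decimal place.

Standard total = 165,000; weights = 0.3212, 0.3206, 0.3582.
Linden: 0.3212×370.12 + 0.3206×488.28 + 0.3582×66.27 = 299.1693 per 1,000.
Ashford: 0.3212×829.08 + 0.3206×748.14 + 0.3582×92.70 = 539.3722 per 1,000.
Difference = 299.1693 − 539.3722 = -240.2030.

-240.2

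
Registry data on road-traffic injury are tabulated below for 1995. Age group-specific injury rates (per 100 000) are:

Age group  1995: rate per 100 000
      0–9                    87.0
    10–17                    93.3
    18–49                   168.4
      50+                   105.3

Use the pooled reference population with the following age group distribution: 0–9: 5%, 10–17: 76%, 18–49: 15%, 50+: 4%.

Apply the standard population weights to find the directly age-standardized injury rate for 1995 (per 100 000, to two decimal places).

Standard weights: 0.05, 0.76, 0.15, 0.04.
Standardized rate: 0.0500×87.0 + 0.7600×93.3 + 0.1500×168.4 + 0.0400×105.3 = 104.7300 per 100 000.

104.73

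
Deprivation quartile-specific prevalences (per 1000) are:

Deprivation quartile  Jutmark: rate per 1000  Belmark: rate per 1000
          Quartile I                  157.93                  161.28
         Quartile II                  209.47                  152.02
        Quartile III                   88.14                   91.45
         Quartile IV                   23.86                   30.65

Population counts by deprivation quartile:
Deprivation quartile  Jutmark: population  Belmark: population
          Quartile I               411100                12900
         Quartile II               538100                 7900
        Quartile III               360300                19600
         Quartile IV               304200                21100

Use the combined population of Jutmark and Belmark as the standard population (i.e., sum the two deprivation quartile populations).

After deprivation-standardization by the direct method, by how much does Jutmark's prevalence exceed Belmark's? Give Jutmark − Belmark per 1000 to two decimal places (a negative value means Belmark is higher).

15.81

Combined standard total = 1675200; weights = 0.2531, 0.3259, 0.2268, 0.1942.
Jutmark: 0.2531×157.93 + 0.3259×209.47 + 0.2268×88.14 + 0.1942×23.86 = 132.8671 per 1000.
Belmark: 0.2531×161.28 + 0.3259×152.02 + 0.2268×91.45 + 0.1942×30.65 = 117.0594 per 1000.
Difference = 132.8671 − 117.0594 = 15.8077.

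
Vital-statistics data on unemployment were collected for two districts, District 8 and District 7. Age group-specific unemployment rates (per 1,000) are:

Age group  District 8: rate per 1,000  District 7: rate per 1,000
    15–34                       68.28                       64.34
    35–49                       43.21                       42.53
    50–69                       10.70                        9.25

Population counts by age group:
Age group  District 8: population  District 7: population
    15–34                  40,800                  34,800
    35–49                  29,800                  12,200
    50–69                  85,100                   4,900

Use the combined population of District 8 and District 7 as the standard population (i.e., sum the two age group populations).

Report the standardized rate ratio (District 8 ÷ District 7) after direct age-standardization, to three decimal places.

Combined standard total = 207,600; weights = 0.3642, 0.2023, 0.4335.
District 8: 0.3642×68.28 + 0.2023×43.21 + 0.4335×10.70 = 38.2456 per 1,000.
District 7: 0.3642×64.34 + 0.2023×42.53 + 0.4335×9.25 = 36.0446 per 1,000.
Ratio = 38.2456 ÷ 36.0446 = 1.06106.

1.061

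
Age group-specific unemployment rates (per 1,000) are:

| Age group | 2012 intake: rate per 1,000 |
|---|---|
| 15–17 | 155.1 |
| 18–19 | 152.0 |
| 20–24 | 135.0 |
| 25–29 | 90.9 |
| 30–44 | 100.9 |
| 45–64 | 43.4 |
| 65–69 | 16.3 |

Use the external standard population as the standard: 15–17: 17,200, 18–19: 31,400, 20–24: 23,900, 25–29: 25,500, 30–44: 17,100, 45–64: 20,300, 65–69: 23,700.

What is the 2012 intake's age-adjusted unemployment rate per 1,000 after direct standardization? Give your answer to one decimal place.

Standard total = 159,100; weights = 0.1081, 0.1974, 0.1502, 0.1603, 0.1075, 0.1276, 0.1490.
Standardized rate: 0.1081×155.1 + 0.1974×152.0 + 0.1502×135.0 + 0.1603×90.9 + 0.1075×100.9 + 0.1276×43.4 + 0.1490×16.3 = 100.4255 per 1,000.

100.4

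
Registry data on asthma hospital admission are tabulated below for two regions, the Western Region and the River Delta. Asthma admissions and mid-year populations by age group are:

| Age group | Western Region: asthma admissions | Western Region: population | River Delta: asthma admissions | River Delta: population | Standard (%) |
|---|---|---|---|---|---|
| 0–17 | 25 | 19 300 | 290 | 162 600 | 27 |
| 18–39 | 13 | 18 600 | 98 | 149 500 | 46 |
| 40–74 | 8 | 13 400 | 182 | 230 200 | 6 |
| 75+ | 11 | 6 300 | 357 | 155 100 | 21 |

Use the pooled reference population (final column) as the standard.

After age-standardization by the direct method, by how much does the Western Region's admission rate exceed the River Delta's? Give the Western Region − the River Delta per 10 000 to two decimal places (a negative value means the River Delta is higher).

-2.40

Age-specific rates per 10 000 for the Western Region: 12.95, 6.99, 5.97, 17.46.
For the River Delta: 17.84, 6.56, 7.91, 23.02.
Standard weights: 0.27, 0.46, 0.06, 0.21.
The Western Region: 0.2700×12.95 + 0.4600×6.99 + 0.0600×5.97 + 0.2100×17.46 = 10.7373 per 10 000.
The River Delta: 0.2700×17.84 + 0.4600×6.56 + 0.0600×7.91 + 0.2100×23.02 = 13.1389 per 10 000.
Difference = 10.7373 − 13.1389 = -2.4016.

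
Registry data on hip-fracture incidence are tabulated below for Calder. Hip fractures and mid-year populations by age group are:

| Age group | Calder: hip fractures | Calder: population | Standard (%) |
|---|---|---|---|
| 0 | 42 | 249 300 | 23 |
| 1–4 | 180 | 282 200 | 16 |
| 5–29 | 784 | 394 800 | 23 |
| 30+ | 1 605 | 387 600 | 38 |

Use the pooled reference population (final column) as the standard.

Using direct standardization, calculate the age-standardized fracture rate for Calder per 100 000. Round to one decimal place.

217.1

Age-specific rates per 100 000 for Calder: 16.85, 63.78, 198.58, 414.09.
Standard weights: 0.23, 0.16, 0.23, 0.38.
Standardized rate: 0.2300×16.85 + 0.1600×63.78 + 0.2300×198.58 + 0.3800×414.09 = 217.1071 per 100 000.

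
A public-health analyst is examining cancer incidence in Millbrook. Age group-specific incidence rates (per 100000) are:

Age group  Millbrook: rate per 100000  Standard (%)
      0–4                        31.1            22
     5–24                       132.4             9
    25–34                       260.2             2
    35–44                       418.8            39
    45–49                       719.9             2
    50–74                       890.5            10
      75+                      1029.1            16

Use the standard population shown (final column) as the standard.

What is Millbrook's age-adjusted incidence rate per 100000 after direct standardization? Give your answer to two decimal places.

455.40

Standard weights: 0.22, 0.09, 0.02, 0.39, 0.02, 0.10, 0.16.
Standardized rate: 0.2200×31.1 + 0.0900×132.4 + 0.0200×260.2 + 0.3900×418.8 + 0.0200×719.9 + 0.1000×890.5 + 0.1600×1029.1 = 455.3980 per 100000.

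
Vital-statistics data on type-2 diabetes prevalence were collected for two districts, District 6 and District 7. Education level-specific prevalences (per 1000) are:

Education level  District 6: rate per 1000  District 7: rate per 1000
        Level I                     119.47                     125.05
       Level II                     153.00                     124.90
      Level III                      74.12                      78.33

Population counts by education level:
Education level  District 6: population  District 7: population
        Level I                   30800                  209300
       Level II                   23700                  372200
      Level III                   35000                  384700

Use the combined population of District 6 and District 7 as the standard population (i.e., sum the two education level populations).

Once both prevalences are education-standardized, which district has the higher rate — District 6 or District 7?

District 6

Combined standard total = 1055700; weights = 0.2274, 0.3750, 0.3976.
District 6: 0.2274×119.47 + 0.3750×153.00 + 0.3976×74.12 = 114.0150 per 1000.
District 7: 0.2274×125.05 + 0.3750×124.90 + 0.3976×78.33 = 106.4199 per 1000.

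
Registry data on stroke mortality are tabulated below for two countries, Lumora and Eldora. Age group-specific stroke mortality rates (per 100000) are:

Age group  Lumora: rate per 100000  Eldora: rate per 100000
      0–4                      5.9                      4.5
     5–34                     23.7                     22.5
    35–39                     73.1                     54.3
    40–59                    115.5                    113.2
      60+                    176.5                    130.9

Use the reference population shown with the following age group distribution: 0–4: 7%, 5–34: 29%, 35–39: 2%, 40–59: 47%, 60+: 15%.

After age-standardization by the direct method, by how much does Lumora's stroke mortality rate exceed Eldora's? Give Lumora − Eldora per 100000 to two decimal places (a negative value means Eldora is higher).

Standard weights: 0.07, 0.29, 0.02, 0.47, 0.15.
Lumora: 0.0700×5.9 + 0.2900×23.7 + 0.0200×73.1 + 0.4700×115.5 + 0.1500×176.5 = 89.5080 per 100000.
Eldora: 0.0700×4.5 + 0.2900×22.5 + 0.0200×54.3 + 0.4700×113.2 + 0.1500×130.9 = 80.7650 per 100000.
Difference = 89.5080 − 80.7650 = 8.7430.

8.74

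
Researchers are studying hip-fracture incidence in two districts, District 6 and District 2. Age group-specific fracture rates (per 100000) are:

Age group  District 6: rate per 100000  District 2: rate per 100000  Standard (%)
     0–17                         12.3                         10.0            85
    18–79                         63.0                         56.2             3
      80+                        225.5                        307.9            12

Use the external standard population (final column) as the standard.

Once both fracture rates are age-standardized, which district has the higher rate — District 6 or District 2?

District 2

Standard weights: 0.85, 0.03, 0.12.
District 6: 0.8500×12.3 + 0.0300×63.0 + 0.1200×225.5 = 39.4050 per 100000.
District 2: 0.8500×10.0 + 0.0300×56.2 + 0.1200×307.9 = 47.1340 per 100000.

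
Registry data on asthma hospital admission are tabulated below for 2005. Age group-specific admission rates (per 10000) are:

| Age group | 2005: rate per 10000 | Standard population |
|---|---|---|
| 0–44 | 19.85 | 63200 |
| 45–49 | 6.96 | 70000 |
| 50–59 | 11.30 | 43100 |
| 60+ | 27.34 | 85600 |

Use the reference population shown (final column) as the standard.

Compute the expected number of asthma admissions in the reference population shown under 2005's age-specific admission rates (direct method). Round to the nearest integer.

457

Expected asthma admissions = Σ (standard pop × age-specific rate ÷ 10000)
= 63200×19.85/10000 + 70000×6.96/10000 + 43100×11.30/10000 + 85600×27.34/10000
= 125.45 + 48.72 + 48.70 + 234.03 = 456.91.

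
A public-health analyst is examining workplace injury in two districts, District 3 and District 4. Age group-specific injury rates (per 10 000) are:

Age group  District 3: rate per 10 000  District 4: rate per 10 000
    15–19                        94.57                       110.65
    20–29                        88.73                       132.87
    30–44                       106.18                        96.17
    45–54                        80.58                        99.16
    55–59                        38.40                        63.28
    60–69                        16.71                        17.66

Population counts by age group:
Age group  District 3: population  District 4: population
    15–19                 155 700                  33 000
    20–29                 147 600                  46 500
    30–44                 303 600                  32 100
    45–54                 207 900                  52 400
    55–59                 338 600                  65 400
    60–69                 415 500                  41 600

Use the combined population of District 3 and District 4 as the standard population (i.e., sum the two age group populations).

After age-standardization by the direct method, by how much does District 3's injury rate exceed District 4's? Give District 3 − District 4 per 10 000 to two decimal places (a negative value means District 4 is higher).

Combined standard total = 1 839 900; weights = 0.1026, 0.1055, 0.1825, 0.1415, 0.2196, 0.2484.
District 3: 0.1026×94.57 + 0.1055×88.73 + 0.1825×106.18 + 0.1415×80.58 + 0.2196×38.40 + 0.2484×16.71 = 62.4160 per 10 000.
District 4: 0.1026×110.65 + 0.1055×132.87 + 0.1825×96.17 + 0.1415×99.16 + 0.2196×63.28 + 0.2484×17.66 = 75.2230 per 10 000.
Difference = 62.4160 − 75.2230 = -12.8070.

-12.81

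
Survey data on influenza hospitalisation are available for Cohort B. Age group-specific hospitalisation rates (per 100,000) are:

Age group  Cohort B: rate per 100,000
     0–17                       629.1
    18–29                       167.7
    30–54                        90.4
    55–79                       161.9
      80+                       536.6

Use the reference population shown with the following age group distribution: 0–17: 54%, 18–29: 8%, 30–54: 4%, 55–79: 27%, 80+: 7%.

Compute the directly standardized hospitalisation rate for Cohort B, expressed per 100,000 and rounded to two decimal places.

438.02

Standard weights: 0.54, 0.08, 0.04, 0.27, 0.07.
Standardized rate: 0.5400×629.1 + 0.0800×167.7 + 0.0400×90.4 + 0.2700×161.9 + 0.0700×536.6 = 438.0210 per 100,000.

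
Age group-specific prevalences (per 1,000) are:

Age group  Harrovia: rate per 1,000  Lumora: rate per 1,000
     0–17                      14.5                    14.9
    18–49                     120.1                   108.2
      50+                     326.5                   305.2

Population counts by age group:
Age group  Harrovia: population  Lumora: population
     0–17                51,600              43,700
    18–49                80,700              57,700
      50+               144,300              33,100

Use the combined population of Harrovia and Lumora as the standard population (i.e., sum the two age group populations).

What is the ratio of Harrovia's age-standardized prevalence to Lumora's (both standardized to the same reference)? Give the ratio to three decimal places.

Combined standard total = 411,100; weights = 0.2318, 0.3367, 0.4315.
Harrovia: 0.2318×14.5 + 0.3367×120.1 + 0.4315×326.5 = 184.6869 per 1,000.
Lumora: 0.2318×14.9 + 0.3367×108.2 + 0.4315×305.2 = 171.5819 per 1,000.
Ratio = 184.6869 ÷ 171.5819 = 1.07638.

1.076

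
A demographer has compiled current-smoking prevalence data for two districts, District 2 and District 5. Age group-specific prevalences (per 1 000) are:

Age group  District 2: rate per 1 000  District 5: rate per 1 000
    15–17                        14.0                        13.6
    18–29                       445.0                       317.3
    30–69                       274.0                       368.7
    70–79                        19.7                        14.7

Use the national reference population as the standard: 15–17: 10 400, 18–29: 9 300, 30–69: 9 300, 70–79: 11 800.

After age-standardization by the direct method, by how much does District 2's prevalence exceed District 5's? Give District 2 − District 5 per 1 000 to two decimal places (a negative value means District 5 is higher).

Standard total = 40 800; weights = 0.2549, 0.2279, 0.2279, 0.2892.
District 2: 0.2549×14.0 + 0.2279×445.0 + 0.2279×274.0 + 0.2892×19.7 = 173.1559 per 1 000.
District 5: 0.2549×13.6 + 0.2279×317.3 + 0.2279×368.7 + 0.2892×14.7 = 164.0858 per 1 000.
Difference = 173.1559 − 164.0858 = 9.0701.

9.07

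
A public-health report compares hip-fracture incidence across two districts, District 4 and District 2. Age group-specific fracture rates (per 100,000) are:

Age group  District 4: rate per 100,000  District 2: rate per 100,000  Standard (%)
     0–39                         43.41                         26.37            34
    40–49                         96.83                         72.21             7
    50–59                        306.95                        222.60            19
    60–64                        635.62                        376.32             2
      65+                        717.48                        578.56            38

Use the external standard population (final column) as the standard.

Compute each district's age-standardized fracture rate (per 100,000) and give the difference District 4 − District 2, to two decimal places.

Standard weights: 0.34, 0.07, 0.19, 0.02, 0.38.
District 4: 0.3400×43.41 + 0.0700×96.83 + 0.1900×306.95 + 0.0200×635.62 + 0.3800×717.48 = 365.2128 per 100,000.
District 2: 0.3400×26.37 + 0.0700×72.21 + 0.1900×222.60 + 0.0200×376.32 + 0.3800×578.56 = 283.6937 per 100,000.
Difference = 365.2128 − 283.6937 = 81.5191.

81.52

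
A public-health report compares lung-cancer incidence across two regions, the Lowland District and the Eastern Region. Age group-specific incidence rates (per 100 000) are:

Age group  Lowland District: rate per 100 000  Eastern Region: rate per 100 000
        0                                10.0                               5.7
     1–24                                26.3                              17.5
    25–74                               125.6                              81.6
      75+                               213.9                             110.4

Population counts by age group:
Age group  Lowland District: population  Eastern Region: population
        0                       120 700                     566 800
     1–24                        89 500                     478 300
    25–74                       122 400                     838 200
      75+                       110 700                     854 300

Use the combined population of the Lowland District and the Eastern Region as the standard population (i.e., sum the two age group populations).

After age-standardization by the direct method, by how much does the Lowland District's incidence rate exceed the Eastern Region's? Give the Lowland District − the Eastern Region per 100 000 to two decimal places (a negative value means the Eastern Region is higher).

47.19

Combined standard total = 3 180 900; weights = 0.2161, 0.1785, 0.3020, 0.3034.
The Lowland District: 0.2161×10.0 + 0.1785×26.3 + 0.3020×125.6 + 0.3034×213.9 = 109.6774 per 100 000.
The Eastern Region: 0.2161×5.7 + 0.1785×17.5 + 0.3020×81.6 + 0.3034×110.4 = 62.4906 per 100 000.
Difference = 109.6774 − 62.4906 = 47.1869.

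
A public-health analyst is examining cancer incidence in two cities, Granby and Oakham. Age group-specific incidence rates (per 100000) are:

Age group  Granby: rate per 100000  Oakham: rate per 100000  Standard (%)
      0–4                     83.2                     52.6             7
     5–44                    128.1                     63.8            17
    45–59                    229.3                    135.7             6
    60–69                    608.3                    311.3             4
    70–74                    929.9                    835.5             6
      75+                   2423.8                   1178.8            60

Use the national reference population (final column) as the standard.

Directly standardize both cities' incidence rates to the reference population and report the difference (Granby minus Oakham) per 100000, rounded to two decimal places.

783.23

Standard weights: 0.07, 0.17, 0.06, 0.04, 0.06, 0.60.
Granby: 0.0700×83.2 + 0.1700×128.1 + 0.0600×229.3 + 0.0400×608.3 + 0.0600×929.9 + 0.6000×2423.8 = 1575.7650 per 100000.
Oakham: 0.0700×52.6 + 0.1700×63.8 + 0.0600×135.7 + 0.0400×311.3 + 0.0600×835.5 + 0.6000×1178.8 = 792.5320 per 100000.
Difference = 1575.7650 − 792.5320 = 783.2330.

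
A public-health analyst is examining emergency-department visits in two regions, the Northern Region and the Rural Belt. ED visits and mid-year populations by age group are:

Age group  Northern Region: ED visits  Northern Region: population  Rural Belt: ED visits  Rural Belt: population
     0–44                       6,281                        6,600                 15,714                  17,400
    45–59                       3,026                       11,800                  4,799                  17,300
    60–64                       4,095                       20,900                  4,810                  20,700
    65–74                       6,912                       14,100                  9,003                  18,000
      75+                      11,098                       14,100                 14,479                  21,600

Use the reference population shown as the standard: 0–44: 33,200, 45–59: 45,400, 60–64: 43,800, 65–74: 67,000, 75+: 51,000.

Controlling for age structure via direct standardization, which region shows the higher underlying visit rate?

Northern Region

Age-specific rates per 1,000 for the Northern Region: 951.667, 256.441, 195.933, 490.213, 787.092.
For the Rural Belt: 903.103, 277.399, 232.367, 500.167, 670.324.
Standard total = 240,400; weights = 0.1381, 0.1889, 0.1822, 0.2787, 0.2121.
The Northern Region: 0.1381×951.667 + 0.1889×256.441 + 0.1822×195.933 + 0.2787×490.213 + 0.2121×787.092 = 519.1579 per 1,000.
The Rural Belt: 0.1381×903.103 + 0.1889×277.399 + 0.1822×232.367 + 0.2787×500.167 + 0.2121×670.324 = 501.0496 per 1,000.
The crude rates (465.36 vs 513.74) would put the Rural Belt higher, but that reflects its age composition; once standardized to a common age structure, the Northern Region has the higher underlying rate.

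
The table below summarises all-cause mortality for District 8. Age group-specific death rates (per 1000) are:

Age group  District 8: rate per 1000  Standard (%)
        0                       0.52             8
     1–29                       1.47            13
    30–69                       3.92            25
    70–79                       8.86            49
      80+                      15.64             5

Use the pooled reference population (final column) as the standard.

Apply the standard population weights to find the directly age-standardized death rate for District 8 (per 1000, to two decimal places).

Standard weights: 0.08, 0.13, 0.25, 0.49, 0.05.
Standardized rate: 0.0800×0.52 + 0.1300×1.47 + 0.2500×3.92 + 0.4900×8.86 + 0.0500×15.64 = 6.3361 per 1000.

6.34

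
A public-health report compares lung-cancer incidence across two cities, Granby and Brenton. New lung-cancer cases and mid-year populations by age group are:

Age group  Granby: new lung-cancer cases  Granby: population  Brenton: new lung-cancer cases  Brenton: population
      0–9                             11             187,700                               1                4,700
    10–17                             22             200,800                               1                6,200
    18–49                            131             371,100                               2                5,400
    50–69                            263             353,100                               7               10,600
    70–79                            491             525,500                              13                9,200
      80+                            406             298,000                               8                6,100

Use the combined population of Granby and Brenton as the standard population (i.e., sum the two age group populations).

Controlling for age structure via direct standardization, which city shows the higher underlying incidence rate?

Age-specific rates per 100,000 for Granby: 5.86, 10.96, 35.30, 74.48, 93.43, 136.24.
For Brenton: 21.28, 16.13, 37.04, 66.04, 141.30, 131.15.
Combined standard total = 1,978,400; weights = 0.0973, 0.1046, 0.1903, 0.1838, 0.2703, 0.1537.
Granby: 0.0973×5.86 + 0.1046×10.96 + 0.1903×35.30 + 0.1838×74.48 + 0.2703×93.43 + 0.1537×136.24 = 68.3210 per 100,000.
Brenton: 0.0973×21.28 + 0.1046×16.13 + 0.1903×37.04 + 0.1838×66.04 + 0.2703×141.30 + 0.1537×131.15 = 81.2940 per 100,000.

Brenton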